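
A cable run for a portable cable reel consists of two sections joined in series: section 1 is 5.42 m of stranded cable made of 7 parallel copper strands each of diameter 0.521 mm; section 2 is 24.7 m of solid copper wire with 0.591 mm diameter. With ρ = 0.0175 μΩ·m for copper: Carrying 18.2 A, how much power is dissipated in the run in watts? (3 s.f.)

543 W

ρ = 0.0175 μΩ·m = 1.75×10^-8 Ω·m
Section 1: A_strand = π(2.6050e-04)² = 2.132e-07 m²; R₁ = ρL/(N·A_s) = (1.75×10^-8)(5.42)/(7×2.132e-07) = 0.06356 Ω
Section 2: A = π(d/2)² = π(2.9550e-04 m)² = 2.743e-07 m²
R₂ = (1.75×10^-8)(24.7)/(2.743e-07) = 1.576 Ω
R = R₁ + R₂ = 1.639 Ω
P = I²R = (18.2)² × 1.639 = 543 W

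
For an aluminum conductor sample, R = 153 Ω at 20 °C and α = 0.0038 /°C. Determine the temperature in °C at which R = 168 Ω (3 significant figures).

45.8 °C

R = R₀(1 + α(T − T₀)) ⇒ T = T₀ + (R/R₀ − 1)/α
T = 20 + (168/153 − 1)/0.0038 = 20 + (0.09804)/0.0038 = 45.8 °C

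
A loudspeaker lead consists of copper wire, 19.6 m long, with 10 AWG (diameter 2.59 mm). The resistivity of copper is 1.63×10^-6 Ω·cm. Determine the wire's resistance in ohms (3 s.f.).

0.0606 Ω

ρ = 1.63×10^-6 Ω·cm = 1.63×10^-8 Ω·m
A = π(2.59/2 mm)² = π(1.2950e-03 m)² = 5.269e-06 m²
R = ρL/A = (1.63×10^-8)(19.6 m)/(5.269e-06 m²) = 0.0606 Ω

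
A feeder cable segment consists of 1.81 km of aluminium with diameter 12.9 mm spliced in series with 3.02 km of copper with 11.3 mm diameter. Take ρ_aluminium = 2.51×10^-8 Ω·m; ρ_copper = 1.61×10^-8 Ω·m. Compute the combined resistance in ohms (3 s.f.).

0.832 Ω

Segment 1: A = π(d/2)² = π(6.4500e-03 m)² = 1.307e-04 m²
R₁ = ρL/A = (2.51×10^-8)(1810)/(1.307e-04) = 0.3476 Ω
Segment 2: A = π(d/2)² = π(5.6500e-03 m)² = 1.003e-04 m²
R₂ = (1.61×10^-8)(3020)/(1.003e-04) = 0.4848 Ω
R = R₁ + R₂ = 0.832 Ω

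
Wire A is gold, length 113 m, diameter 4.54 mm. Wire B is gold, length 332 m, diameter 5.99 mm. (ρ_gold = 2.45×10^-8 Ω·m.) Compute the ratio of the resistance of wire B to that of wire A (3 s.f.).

R ∝ ρL/d², so R_B/R_A = (L_B/L_A) × (d_A/d_B)²
= (332/113) × (4.54/5.99)² = 1.69

1.69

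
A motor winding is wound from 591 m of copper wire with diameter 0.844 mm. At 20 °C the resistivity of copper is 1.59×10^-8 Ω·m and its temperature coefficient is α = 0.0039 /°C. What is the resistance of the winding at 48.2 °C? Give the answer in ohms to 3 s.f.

18.6 Ω

A = π(d/2)² = π(4.2200e-04 m)² = 5.595e-07 m²
R₍20°C₎ = ρL/A = (1.59×10^-8)(591)/(5.595e-07) = 16.8 Ω
R = R₀(1 + αΔT) = 16.8(1 + 0.0039×28.2) = 18.6 Ω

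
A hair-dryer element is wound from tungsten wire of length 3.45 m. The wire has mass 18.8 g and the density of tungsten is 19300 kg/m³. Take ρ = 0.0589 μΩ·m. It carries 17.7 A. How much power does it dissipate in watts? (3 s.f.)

ρ = 0.0589 μΩ·m = 5.89×10^-8 Ω·m
A = m/(density·L) = 0.0188/(19300×3.45) = 2.8235e-07 m²
R = ρL/A = (5.89×10^-8)(3.45)/(2.8235e-07) = 0.7197 Ω
P = I²R = (17.7)² × 0.7197 = 225 W

225 W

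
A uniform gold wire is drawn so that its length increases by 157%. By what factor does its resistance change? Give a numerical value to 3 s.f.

6.60

k = 1 + 157/100 = 2.57; volume constant ⇒ A' = A/k, so R' = k²R.
Factor = 6.60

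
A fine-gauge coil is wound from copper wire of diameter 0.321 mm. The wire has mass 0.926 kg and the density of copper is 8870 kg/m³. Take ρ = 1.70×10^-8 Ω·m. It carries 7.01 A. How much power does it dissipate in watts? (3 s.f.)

A = π(d/2)² = π(1.6050e-04 m)² = 8.0928e-08 m²
L = m/(density·A) = 0.926/(8870×8.0928e-08) = 1290 m
R = ρL/A = (1.70×10^-8)(1290)/(8.0928e-08) = 271 Ω
P = I²R = (7.01)² × 271 = 13300 W

13300 W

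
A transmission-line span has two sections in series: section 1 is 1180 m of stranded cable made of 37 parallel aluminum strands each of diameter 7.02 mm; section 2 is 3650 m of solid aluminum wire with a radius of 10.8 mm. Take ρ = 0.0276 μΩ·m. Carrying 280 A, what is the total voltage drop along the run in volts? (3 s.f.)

83.3 V

ρ = 0.0276 μΩ·m = 2.76×10^-8 Ω·m
Section 1: A_strand = π(3.5100e-03)² = 3.870e-05 m²; R₁ = ρL/(N·A_s) = (2.76×10^-8)(1180)/(37×3.870e-05) = 0.02274 Ω
Section 2: A = πr² = π(1.0800e-02 m)² = 3.664e-04 m²
R₂ = (2.76×10^-8)(3650)/(3.664e-04) = 0.2749 Ω
R = R₁ + R₂ = 0.2977 Ω
V = IR = 280 × 0.2977 = 83.3 V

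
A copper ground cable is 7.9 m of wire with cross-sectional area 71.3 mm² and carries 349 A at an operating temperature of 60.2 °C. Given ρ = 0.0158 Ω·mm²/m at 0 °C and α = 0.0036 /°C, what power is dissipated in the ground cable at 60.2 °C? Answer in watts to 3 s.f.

259 W

ρ = 0.0158 Ω·mm²/m = 1.58×10^-8 Ω·m
A = 71.3 mm² = 7.130e-05 m²
R₍0₎ = ρL/A = (1.58×10^-8)(7.9)/(7.130e-05) = 0.001751 Ω
R₍60.2₎ = R₍0₎(1 + αΔT) = 0.001751 × (1 + 0.0036×60.2) = 0.00213 Ω
P = I²R = (349)² × 0.00213 = 259 W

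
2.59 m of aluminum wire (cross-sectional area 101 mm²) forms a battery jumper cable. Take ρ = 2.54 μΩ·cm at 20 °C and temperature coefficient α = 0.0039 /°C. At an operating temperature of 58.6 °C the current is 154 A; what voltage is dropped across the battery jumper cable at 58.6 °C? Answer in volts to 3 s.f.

0.115 V

ρ = 2.54 μΩ·cm = 2.54×10^-8 Ω·m
A = 101 mm² = 1.010e-04 m²
R₍20₎ = ρL/A = (2.54×10^-8)(2.59)/(1.010e-04) = 6.513×10^-4 Ω
R₍58.6₎ = R₍20₎(1 + αΔT) = 6.513×10^-4 × (1 + 0.0039×38.6) = 7.494×10^-4 Ω
V = IR = 154 × 7.494×10^-4 = 0.115 V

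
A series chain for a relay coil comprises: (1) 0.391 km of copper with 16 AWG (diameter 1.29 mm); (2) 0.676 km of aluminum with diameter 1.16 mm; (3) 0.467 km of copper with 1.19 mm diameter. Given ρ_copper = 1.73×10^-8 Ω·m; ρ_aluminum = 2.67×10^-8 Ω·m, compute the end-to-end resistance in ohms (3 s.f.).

Seg 1: A = π(1.29/2 mm)² = π(6.4500e-04 m)² = 1.307e-06 m²
R_1 = (1.73×10^-8)(391)/(1.307e-06) = 5.176 Ω
Seg 2: A = π(d/2)² = π(5.8000e-04 m)² = 1.057e-06 m²
R_2 = (2.67×10^-8)(676)/(1.057e-06) = 17.08 Ω
Seg 3: A = π(d/2)² = π(5.9500e-04 m)² = 1.112e-06 m²
R_3 = (1.73×10^-8)(467)/(1.112e-06) = 7.264 Ω
R_total = R_1 + R_2 + R_3 = 29.5 Ω

29.5 Ω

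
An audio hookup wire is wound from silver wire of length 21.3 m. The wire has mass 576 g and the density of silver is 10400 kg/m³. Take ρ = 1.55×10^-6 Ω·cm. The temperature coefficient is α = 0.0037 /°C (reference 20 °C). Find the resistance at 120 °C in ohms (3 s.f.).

ρ = 1.55×10^-6 Ω·cm = 1.55×10^-8 Ω·m
A = m/(density·L) = 0.576/(10400×21.3) = 2.6002e-06 m²
R = ρL/A = (1.55×10^-8)(21.3)/(2.6002e-06) = 0.127 Ω
R(120 °C) = 0.127 × (1 + 0.0037×100) = 0.174 Ω

0.174 Ω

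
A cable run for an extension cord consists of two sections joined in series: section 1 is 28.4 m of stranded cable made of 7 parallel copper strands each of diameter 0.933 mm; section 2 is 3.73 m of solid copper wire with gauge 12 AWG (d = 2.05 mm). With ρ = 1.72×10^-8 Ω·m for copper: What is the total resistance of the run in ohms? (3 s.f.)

Section 1: A_strand = π(4.6650e-04)² = 6.837e-07 m²; R₁ = ρL/(N·A_s) = (1.72×10^-8)(28.4)/(7×6.837e-07) = 0.1021 Ω
Section 2: A = π(2.05/2 mm)² = π(1.0250e-03 m)² = 3.301e-06 m²
R₂ = (1.72×10^-8)(3.73)/(3.301e-06) = 0.01944 Ω
R = R₁ + R₂ = 0.122 Ω

0.122 Ω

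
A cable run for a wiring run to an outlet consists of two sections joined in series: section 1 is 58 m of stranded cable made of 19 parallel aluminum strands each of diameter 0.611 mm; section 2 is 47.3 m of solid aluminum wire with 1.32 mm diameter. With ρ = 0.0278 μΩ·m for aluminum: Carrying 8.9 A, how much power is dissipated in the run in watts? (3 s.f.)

ρ = 0.0278 μΩ·m = 2.78×10^-8 Ω·m
Section 1: A_strand = π(3.0550e-04)² = 2.932e-07 m²; R₁ = ρL/(N·A_s) = (2.78×10^-8)(58)/(19×2.932e-07) = 0.2894 Ω
Section 2: A = π(d/2)² = π(6.6000e-04 m)² = 1.368e-06 m²
R₂ = (2.78×10^-8)(47.3)/(1.368e-06) = 0.9609 Ω
R = R₁ + R₂ = 1.25 Ω
P = I²R = (8.9)² × 1.25 = 99.0 W

99.0 W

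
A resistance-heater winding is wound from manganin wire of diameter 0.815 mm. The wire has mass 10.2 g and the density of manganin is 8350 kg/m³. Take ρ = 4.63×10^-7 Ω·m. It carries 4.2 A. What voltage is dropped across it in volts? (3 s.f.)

A = π(d/2)² = π(4.0750e-04 m)² = 5.2168e-07 m²
L = m/(density·A) = 0.0102/(8350×5.2168e-07) = 2.342 m
R = ρL/A = (4.63×10^-7)(2.342)/(5.2168e-07) = 2.078 Ω
V = IR = 4.2 × 2.078 = 8.73 V

8.73 V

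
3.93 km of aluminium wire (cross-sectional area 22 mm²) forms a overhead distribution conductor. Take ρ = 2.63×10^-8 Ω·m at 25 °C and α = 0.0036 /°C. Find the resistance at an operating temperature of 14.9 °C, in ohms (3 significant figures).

A = 22 mm² = 2.200e-05 m²
R₍25°C₎ = ρL/A = (2.63×10^-8)(3930)/(2.200e-05) = 4.698 Ω
R = R₀(1 + αΔT) = 4.698(1 + 0.0036×-10.1) = 4.53 Ω

4.53 Ω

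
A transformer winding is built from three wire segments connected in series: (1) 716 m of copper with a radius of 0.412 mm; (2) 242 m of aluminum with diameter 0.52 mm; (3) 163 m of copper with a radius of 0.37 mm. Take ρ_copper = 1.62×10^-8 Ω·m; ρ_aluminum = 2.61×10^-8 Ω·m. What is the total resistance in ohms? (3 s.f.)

57.6 Ω

Seg 1: A = πr² = π(4.1200e-04 m)² = 5.333e-07 m²
R_1 = (1.62×10^-8)(716)/(5.333e-07) = 21.75 Ω
Seg 2: A = π(d/2)² = π(2.6000e-04 m)² = 2.124e-07 m²
R_2 = (2.61×10^-8)(242)/(2.124e-07) = 29.74 Ω
Seg 3: A = πr² = π(3.7000e-04 m)² = 4.301e-07 m²
R_3 = (1.62×10^-8)(163)/(4.301e-07) = 6.14 Ω
R_total = R_1 + R_2 + R_3 = 57.6 Ω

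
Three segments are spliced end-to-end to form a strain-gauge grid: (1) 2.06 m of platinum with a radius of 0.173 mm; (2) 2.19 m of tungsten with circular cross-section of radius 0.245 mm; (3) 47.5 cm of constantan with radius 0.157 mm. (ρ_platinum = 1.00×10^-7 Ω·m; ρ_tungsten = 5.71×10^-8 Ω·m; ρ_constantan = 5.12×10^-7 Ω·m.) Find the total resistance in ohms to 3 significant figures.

5.99 Ω

Seg 1: A = πr² = π(1.7300e-04 m)² = 9.402e-08 m²
R_1 = (1.00×10^-7)(2.06)/(9.402e-08) = 2.191 Ω
Seg 2: A = πr² = π(2.4500e-04 m)² = 1.886e-07 m²
R_2 = (5.71×10^-8)(2.19)/(1.886e-07) = 0.6631 Ω
Seg 3: A = πr² = π(1.5700e-04 m)² = 7.744e-08 m²
R_3 = (5.12×10^-7)(0.475)/(7.744e-08) = 3.141 Ω
R_total = R_1 + R_2 + R_3 = 5.99 Ω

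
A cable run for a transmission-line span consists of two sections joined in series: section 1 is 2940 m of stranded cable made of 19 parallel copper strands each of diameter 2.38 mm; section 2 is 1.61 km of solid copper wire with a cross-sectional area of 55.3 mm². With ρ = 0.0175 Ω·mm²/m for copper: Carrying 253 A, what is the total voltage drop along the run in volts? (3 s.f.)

283 V

ρ = 0.0175 Ω·mm²/m = 1.75×10^-8 Ω·m
Section 1: A_strand = π(1.1900e-03)² = 4.449e-06 m²; R₁ = ρL/(N·A_s) = (1.75×10^-8)(2940)/(19×4.449e-06) = 0.6087 Ω
Section 2: A = 55.3 mm² = 5.530e-05 m²
R₂ = (1.75×10^-8)(1610)/(5.530e-05) = 0.5095 Ω
R = R₁ + R₂ = 1.118 Ω
V = IR = 253 × 1.118 = 283 V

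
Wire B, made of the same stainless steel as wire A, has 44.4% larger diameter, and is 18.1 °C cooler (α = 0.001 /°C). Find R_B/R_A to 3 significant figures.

0.471

R ∝ ρL/d² with ρ ∝ (1+αΔT), so R_B/R_A = (1 + 44.4/100)⁻² × (1 − 0.001×18.1)
= 0.4796 × 0.9819 = 0.471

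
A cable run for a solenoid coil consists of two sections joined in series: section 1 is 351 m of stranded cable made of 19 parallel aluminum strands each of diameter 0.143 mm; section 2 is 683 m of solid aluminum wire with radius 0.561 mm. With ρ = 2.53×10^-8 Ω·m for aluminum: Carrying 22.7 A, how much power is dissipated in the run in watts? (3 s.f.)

Section 1: A_strand = π(7.1500e-05)² = 1.606e-08 m²; R₁ = ρL/(N·A_s) = (2.53×10^-8)(351)/(19×1.606e-08) = 29.1 Ω
Section 2: A = πr² = π(5.6100e-04 m)² = 9.887e-07 m²
R₂ = (2.53×10^-8)(683)/(9.887e-07) = 17.48 Ω
R = R₁ + R₂ = 46.58 Ω
P = I²R = (22.7)² × 46.58 = 24000 W

24000 W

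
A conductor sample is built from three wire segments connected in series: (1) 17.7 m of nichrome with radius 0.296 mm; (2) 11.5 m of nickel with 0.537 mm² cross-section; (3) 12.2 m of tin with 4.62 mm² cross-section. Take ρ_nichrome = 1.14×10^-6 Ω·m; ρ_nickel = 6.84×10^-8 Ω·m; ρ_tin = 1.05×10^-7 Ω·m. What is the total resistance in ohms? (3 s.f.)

75.0 Ω

Seg 1: A = πr² = π(2.9600e-04 m)² = 2.753e-07 m²
R_1 = (1.14×10^-6)(17.7)/(2.753e-07) = 73.31 Ω
Seg 2: A = 0.537 mm² = 5.370e-07 m²
R_2 = (6.84×10^-8)(11.5)/(5.370e-07) = 1.465 Ω
Seg 3: A = 4.62 mm² = 4.620e-06 m²
R_3 = (1.05×10^-7)(12.2)/(4.620e-06) = 0.2773 Ω
R_total = R_1 + R_2 + R_3 = 75.0 Ω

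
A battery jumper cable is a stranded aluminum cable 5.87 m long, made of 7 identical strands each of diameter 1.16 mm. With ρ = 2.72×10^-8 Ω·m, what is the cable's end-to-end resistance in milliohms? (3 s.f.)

A_strand = π(5.8000e-04 m)² = 1.057e-06 m²
R_strand = ρL/A = (2.72×10^-8)(5.87)/(1.057e-06) = 0.1511 Ω
R_total = R_strand/N = 0.1511/7 = 21.6 mΩ

21.6 mΩ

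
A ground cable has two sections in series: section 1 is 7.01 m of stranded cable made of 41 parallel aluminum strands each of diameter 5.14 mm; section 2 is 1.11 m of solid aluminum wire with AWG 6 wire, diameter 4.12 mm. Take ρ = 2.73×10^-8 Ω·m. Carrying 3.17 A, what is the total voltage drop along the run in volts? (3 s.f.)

0.00792 V

Section 1: A_strand = π(2.5700e-03)² = 2.075e-05 m²; R₁ = ρL/(N·A_s) = (2.73×10^-8)(7.01)/(41×2.075e-05) = 2.249×10^-4 Ω
Section 2: A = π(4.12/2 mm)² = π(2.0600e-03 m)² = 1.333e-05 m²
R₂ = (2.73×10^-8)(1.11)/(1.333e-05) = 0.002273 Ω
R = R₁ + R₂ = 0.002498 Ω
V = IR = 3.17 × 0.002498 = 0.00792 V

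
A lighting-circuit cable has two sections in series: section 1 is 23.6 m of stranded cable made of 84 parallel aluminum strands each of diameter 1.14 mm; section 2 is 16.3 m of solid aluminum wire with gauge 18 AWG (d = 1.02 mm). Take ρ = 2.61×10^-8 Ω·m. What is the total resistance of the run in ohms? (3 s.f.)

Section 1: A_strand = π(5.7000e-04)² = 1.021e-06 m²; R₁ = ρL/(N·A_s) = (2.61×10^-8)(23.6)/(84×1.021e-06) = 0.007184 Ω
Section 2: A = π(1.02/2 mm)² = π(5.1000e-04 m)² = 8.171e-07 m²
R₂ = (2.61×10^-8)(16.3)/(8.171e-07) = 0.5206 Ω
R = R₁ + R₂ = 0.528 Ω

0.528 Ω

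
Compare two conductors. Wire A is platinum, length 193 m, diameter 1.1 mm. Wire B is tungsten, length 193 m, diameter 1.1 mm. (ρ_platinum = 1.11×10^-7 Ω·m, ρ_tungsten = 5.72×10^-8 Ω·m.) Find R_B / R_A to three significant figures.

0.515

R ∝ ρL/d², so R_B/R_A = (ρ_B/ρ_A)
= (5.72×10^-8/1.11×10^-7) = 0.515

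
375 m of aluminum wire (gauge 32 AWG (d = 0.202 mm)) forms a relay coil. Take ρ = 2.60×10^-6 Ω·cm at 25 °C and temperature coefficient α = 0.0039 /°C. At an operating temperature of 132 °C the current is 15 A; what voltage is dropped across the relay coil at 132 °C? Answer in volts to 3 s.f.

6470 V

ρ = 2.60×10^-6 Ω·cm = 2.60×10^-8 Ω·m
A = π(0.202/2 mm)² = π(1.0100e-04 m)² = 3.205e-08 m²
R₍25₎ = ρL/A = (2.60×10^-8)(375)/(3.205e-08) = 304.2 Ω
R₍132₎ = R₍25₎(1 + αΔT) = 304.2 × (1 + 0.0039×107) = 431.2 Ω
V = IR = 15 × 431.2 = 6470 V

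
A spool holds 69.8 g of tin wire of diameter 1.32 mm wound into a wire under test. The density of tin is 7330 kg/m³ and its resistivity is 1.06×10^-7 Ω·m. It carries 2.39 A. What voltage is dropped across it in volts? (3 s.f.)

A = π(d/2)² = π(6.6000e-04 m)² = 1.3685e-06 m²
L = m/(density·A) = 0.0698/(7330×1.3685e-06) = 6.958 m
R = ρL/A = (1.06×10^-7)(6.958)/(1.3685e-06) = 0.539 Ω
V = IR = 2.39 × 0.539 = 1.29 V

1.29 V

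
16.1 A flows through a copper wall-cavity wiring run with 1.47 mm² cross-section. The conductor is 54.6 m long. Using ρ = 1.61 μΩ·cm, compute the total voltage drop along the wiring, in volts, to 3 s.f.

9.63 V

ρ = 1.61 μΩ·cm = 1.61×10^-8 Ω·m
A = 1.47 mm² = 1.470e-06 m²
R = ρL/A = (1.61×10^-8)(54.6)/(1.470e-06) = 0.598 Ω
V = IR = 16.1 × 0.598 = 9.63 V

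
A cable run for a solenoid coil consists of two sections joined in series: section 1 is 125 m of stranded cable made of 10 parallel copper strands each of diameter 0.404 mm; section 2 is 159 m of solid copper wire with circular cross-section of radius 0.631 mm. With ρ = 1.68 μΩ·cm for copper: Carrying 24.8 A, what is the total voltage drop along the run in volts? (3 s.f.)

93.6 V

ρ = 1.68 μΩ·cm = 1.68×10^-8 Ω·m
Section 1: A_strand = π(2.0200e-04)² = 1.282e-07 m²; R₁ = ρL/(N·A_s) = (1.68×10^-8)(125)/(10×1.282e-07) = 1.638 Ω
Section 2: A = πr² = π(6.3100e-04 m)² = 1.251e-06 m²
R₂ = (1.68×10^-8)(159)/(1.251e-06) = 2.135 Ω
R = R₁ + R₂ = 3.774 Ω
V = IR = 24.8 × 3.774 = 93.6 V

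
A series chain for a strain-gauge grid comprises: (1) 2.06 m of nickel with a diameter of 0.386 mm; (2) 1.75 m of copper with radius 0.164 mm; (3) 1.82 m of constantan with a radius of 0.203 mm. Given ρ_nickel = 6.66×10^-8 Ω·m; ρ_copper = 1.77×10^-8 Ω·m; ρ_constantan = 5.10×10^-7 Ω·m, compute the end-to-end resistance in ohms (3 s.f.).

Seg 1: A = π(d/2)² = π(1.9300e-04 m)² = 1.170e-07 m²
R_1 = (6.66×10^-8)(2.06)/(1.170e-07) = 1.172 Ω
Seg 2: A = πr² = π(1.6400e-04 m)² = 8.450e-08 m²
R_2 = (1.77×10^-8)(1.75)/(8.450e-08) = 0.3666 Ω
Seg 3: A = πr² = π(2.0300e-04 m)² = 1.295e-07 m²
R_3 = (5.10×10^-7)(1.82)/(1.295e-07) = 7.17 Ω
R_total = R_1 + R_2 + R_3 = 8.71 Ω

8.71 Ω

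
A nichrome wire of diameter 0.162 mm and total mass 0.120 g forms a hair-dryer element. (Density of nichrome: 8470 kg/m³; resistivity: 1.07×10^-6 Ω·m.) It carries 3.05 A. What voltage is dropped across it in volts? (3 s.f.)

109 V

A = π(d/2)² = π(8.1000e-05 m)² = 2.0612e-08 m²
L = m/(density·A) = 1.200×10^-4/(8470×2.0612e-08) = 0.6873 m
R = ρL/A = (1.07×10^-6)(0.6873)/(2.0612e-08) = 35.68 Ω
V = IR = 3.05 × 35.68 = 109 V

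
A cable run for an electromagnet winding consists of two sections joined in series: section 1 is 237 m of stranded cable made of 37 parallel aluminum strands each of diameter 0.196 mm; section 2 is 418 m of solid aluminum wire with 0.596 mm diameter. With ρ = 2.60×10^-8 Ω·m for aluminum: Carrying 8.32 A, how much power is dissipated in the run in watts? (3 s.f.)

Section 1: A_strand = π(9.8000e-05)² = 3.017e-08 m²; R₁ = ρL/(N·A_s) = (2.60×10^-8)(237)/(37×3.017e-08) = 5.52 Ω
Section 2: A = π(d/2)² = π(2.9800e-04 m)² = 2.790e-07 m²
R₂ = (2.60×10^-8)(418)/(2.790e-07) = 38.96 Ω
R = R₁ + R₂ = 44.48 Ω
P = I²R = (8.32)² × 44.48 = 3080 W

3080 W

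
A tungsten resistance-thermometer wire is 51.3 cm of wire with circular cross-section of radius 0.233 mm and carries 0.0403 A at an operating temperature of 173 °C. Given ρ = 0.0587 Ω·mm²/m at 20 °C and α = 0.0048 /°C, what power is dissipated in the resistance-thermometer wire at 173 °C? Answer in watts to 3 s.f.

ρ = 0.0587 Ω·mm²/m = 5.87×10^-8 Ω·m
A = πr² = π(2.3300e-04 m)² = 1.706e-07 m²
R₍20₎ = ρL/A = (5.87×10^-8)(0.513)/(1.706e-07) = 0.1766 Ω
R₍173₎ = R₍20₎(1 + αΔT) = 0.1766 × (1 + 0.0048×153) = 0.3062 Ω
P = I²R = (0.0403)² × 0.3062 = 4.97×10^-4 W

4.97×10^-4 W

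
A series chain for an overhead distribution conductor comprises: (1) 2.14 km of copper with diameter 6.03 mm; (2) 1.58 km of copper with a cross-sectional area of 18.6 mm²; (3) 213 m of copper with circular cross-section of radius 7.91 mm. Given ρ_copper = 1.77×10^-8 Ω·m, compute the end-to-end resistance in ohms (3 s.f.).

Seg 1: A = π(d/2)² = π(3.0150e-03 m)² = 2.856e-05 m²
R_1 = (1.77×10^-8)(2140)/(2.856e-05) = 1.326 Ω
Seg 2: A = 18.6 mm² = 1.860e-05 m²
R_2 = (1.77×10^-8)(1580)/(1.860e-05) = 1.504 Ω
Seg 3: A = πr² = π(7.9100e-03 m)² = 1.966e-04 m²
R_3 = (1.77×10^-8)(213)/(1.966e-04) = 0.01918 Ω
R_total = R_1 + R_2 + R_3 = 2.85 Ω

2.85 Ω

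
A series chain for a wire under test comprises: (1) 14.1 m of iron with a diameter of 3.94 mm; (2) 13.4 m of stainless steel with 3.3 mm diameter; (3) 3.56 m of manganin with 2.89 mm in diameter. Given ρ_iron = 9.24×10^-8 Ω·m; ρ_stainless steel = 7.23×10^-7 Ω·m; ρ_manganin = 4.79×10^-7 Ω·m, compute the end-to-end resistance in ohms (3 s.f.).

1.50 Ω

Seg 1: A = π(d/2)² = π(1.9700e-03 m)² = 1.219e-05 m²
R_1 = (9.24×10^-8)(14.1)/(1.219e-05) = 0.1069 Ω
Seg 2: A = π(d/2)² = π(1.6500e-03 m)² = 8.553e-06 m²
R_2 = (7.23×10^-7)(13.4)/(8.553e-06) = 1.133 Ω
Seg 3: A = π(d/2)² = π(1.4450e-03 m)² = 6.560e-06 m²
R_3 = (4.79×10^-7)(3.56)/(6.560e-06) = 0.26 Ω
R_total = R_1 + R_2 + R_3 = 1.50 Ω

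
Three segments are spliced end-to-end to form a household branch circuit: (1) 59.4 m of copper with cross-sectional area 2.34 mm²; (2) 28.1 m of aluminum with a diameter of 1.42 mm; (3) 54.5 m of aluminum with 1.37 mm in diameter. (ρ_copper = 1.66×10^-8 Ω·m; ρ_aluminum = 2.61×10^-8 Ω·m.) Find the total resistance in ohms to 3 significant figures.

Seg 1: A = 2.34 mm² = 2.340e-06 m²
R_1 = (1.66×10^-8)(59.4)/(2.340e-06) = 0.4214 Ω
Seg 2: A = π(d/2)² = π(7.1000e-04 m)² = 1.584e-06 m²
R_2 = (2.61×10^-8)(28.1)/(1.584e-06) = 0.4631 Ω
Seg 3: A = π(d/2)² = π(6.8500e-04 m)² = 1.474e-06 m²
R_3 = (2.61×10^-8)(54.5)/(1.474e-06) = 0.965 Ω
R_total = R_1 + R_2 + R_3 = 1.85 Ω

1.85 Ω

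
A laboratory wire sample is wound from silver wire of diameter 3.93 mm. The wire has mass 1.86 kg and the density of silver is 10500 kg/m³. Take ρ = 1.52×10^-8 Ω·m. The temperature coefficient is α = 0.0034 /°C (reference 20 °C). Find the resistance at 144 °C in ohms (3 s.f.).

0.0260 Ω

A = π(d/2)² = π(1.9650e-03 m)² = 1.2130e-05 m²
L = m/(density·A) = 1.86/(10500×1.2130e-05) = 14.6 m
R = ρL/A = (1.52×10^-8)(14.6)/(1.2130e-05) = 0.0183 Ω
R(144 °C) = 0.0183 × (1 + 0.0034×124) = 0.0260 Ω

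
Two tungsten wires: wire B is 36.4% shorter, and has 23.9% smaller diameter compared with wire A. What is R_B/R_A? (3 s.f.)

1.10

R ∝ L/d², so R_B/R_A = (1 − 36.4/100) × (1 − 23.9/100)⁻²
= 0.636 × 1.727 = 1.10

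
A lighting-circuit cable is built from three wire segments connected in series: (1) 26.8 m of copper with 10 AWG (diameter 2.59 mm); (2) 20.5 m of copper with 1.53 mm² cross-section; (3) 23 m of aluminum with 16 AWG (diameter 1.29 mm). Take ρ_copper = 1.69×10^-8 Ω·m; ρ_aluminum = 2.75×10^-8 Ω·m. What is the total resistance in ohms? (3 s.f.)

0.796 Ω

Seg 1: A = π(2.59/2 mm)² = π(1.2950e-03 m)² = 5.269e-06 m²
R_1 = (1.69×10^-8)(26.8)/(5.269e-06) = 0.08597 Ω
Seg 2: A = 1.53 mm² = 1.530e-06 m²
R_2 = (1.69×10^-8)(20.5)/(1.530e-06) = 0.2264 Ω
Seg 3: A = π(1.29/2 mm)² = π(6.4500e-04 m)² = 1.307e-06 m²
R_3 = (2.75×10^-8)(23)/(1.307e-06) = 0.4839 Ω
R_total = R_1 + R_2 + R_3 = 0.796 Ω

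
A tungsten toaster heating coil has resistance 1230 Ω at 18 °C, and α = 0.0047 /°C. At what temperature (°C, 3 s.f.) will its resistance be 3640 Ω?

R = R₀(1 + α(T − T₀)) ⇒ T = T₀ + (R/R₀ − 1)/α
T = 18 + (3640/1230 − 1)/0.0047 = 18 + (1.959)/0.0047 = 435 °C

435 °C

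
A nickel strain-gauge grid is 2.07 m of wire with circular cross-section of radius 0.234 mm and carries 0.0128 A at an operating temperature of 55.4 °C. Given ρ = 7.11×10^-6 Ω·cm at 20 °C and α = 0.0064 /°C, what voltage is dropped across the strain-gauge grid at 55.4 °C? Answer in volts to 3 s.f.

0.0134 V

ρ = 7.11×10^-6 Ω·cm = 7.11×10^-8 Ω·m
A = πr² = π(2.3400e-04 m)² = 1.720e-07 m²
R₍20₎ = ρL/A = (7.11×10^-8)(2.07)/(1.720e-07) = 0.8556 Ω
R₍55.4₎ = R₍20₎(1 + αΔT) = 0.8556 × (1 + 0.0064×35.4) = 1.049 Ω
V = IR = 0.0128 × 1.049 = 0.0134 V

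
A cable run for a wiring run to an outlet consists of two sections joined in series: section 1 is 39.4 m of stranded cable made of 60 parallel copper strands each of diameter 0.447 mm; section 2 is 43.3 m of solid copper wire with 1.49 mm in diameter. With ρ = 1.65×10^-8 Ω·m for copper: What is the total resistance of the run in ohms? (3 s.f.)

0.479 Ω

Section 1: A_strand = π(2.2350e-04)² = 1.569e-07 m²; R₁ = ρL/(N·A_s) = (1.65×10^-8)(39.4)/(60×1.569e-07) = 0.06904 Ω
Section 2: A = π(d/2)² = π(7.4500e-04 m)² = 1.744e-06 m²
R₂ = (1.65×10^-8)(43.3)/(1.744e-06) = 0.4097 Ω
R = R₁ + R₂ = 0.479 Ω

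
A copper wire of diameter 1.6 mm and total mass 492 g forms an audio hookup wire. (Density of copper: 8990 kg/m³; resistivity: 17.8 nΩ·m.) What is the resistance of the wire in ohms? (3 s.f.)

ρ = 17.8 nΩ·m = 1.78×10^-8 Ω·m
A = π(d/2)² = π(8.0000e-04 m)² = 2.0106e-06 m²
L = m/(density·A) = 0.492/(8990×2.0106e-06) = 27.22 m
R = ρL/A = (1.78×10^-8)(27.22)/(2.0106e-06) = 0.241 Ω

0.241 Ω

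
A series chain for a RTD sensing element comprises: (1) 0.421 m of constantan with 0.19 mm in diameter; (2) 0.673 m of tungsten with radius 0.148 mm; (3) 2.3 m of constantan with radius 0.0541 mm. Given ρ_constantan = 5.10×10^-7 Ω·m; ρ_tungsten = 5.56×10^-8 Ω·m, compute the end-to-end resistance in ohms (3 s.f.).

Seg 1: A = π(d/2)² = π(9.5000e-05 m)² = 2.835e-08 m²
R_1 = (5.10×10^-7)(0.421)/(2.835e-08) = 7.573 Ω
Seg 2: A = πr² = π(1.4800e-04 m)² = 6.881e-08 m²
R_2 = (5.56×10^-8)(0.673)/(6.881e-08) = 0.5438 Ω
Seg 3: A = πr² = π(5.4100e-05 m)² = 9.195e-09 m²
R_3 = (5.10×10^-7)(2.3)/(9.195e-09) = 127.6 Ω
R_total = R_1 + R_2 + R_3 = 136 Ω

136 Ω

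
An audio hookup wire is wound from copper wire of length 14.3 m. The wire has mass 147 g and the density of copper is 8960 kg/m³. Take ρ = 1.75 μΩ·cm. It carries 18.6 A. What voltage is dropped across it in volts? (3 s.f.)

ρ = 1.75 μΩ·cm = 1.75×10^-8 Ω·m
A = m/(density·L) = 0.147/(8960×14.3) = 1.1473e-06 m²
R = ρL/A = (1.75×10^-8)(14.3)/(1.1473e-06) = 0.2181 Ω
V = IR = 18.6 × 0.2181 = 4.06 V

4.06 V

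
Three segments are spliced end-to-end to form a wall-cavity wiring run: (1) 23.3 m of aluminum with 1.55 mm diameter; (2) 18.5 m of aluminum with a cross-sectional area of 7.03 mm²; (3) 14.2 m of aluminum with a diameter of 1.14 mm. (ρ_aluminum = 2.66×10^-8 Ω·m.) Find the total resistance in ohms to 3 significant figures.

0.769 Ω

Seg 1: A = π(d/2)² = π(7.7500e-04 m)² = 1.887e-06 m²
R_1 = (2.66×10^-8)(23.3)/(1.887e-06) = 0.3285 Ω
Seg 2: A = 7.03 mm² = 7.030e-06 m²
R_2 = (2.66×10^-8)(18.5)/(7.030e-06) = 0.07 Ω
Seg 3: A = π(d/2)² = π(5.7000e-04 m)² = 1.021e-06 m²
R_3 = (2.66×10^-8)(14.2)/(1.021e-06) = 0.3701 Ω
R_total = R_1 + R_2 + R_3 = 0.769 Ω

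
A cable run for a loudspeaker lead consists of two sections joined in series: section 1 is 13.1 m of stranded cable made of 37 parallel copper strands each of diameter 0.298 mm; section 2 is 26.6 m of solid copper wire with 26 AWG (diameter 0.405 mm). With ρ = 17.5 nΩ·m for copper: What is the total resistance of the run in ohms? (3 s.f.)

3.70 Ω

ρ = 17.5 nΩ·m = 1.75×10^-8 Ω·m
Section 1: A_strand = π(1.4900e-04)² = 6.975e-08 m²; R₁ = ρL/(N·A_s) = (1.75×10^-8)(13.1)/(37×6.975e-08) = 0.08884 Ω
Section 2: A = π(0.405/2 mm)² = π(2.0250e-04 m)² = 1.288e-07 m²
R₂ = (1.75×10^-8)(26.6)/(1.288e-07) = 3.613 Ω
R = R₁ + R₂ = 3.70 Ω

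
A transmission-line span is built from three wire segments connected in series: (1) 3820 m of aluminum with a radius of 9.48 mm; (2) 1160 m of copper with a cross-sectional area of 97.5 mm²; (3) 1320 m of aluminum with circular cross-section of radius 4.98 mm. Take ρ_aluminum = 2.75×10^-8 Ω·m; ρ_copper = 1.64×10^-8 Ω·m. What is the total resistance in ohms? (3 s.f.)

1.03 Ω

Seg 1: A = πr² = π(9.4800e-03 m)² = 2.823e-04 m²
R_1 = (2.75×10^-8)(3820)/(2.823e-04) = 0.3721 Ω
Seg 2: A = 97.5 mm² = 9.750e-05 m²
R_2 = (1.64×10^-8)(1160)/(9.750e-05) = 0.1951 Ω
Seg 3: A = πr² = π(4.9800e-03 m)² = 7.791e-05 m²
R_3 = (2.75×10^-8)(1320)/(7.791e-05) = 0.4659 Ω
R_total = R_1 + R_2 + R_3 = 1.03 Ω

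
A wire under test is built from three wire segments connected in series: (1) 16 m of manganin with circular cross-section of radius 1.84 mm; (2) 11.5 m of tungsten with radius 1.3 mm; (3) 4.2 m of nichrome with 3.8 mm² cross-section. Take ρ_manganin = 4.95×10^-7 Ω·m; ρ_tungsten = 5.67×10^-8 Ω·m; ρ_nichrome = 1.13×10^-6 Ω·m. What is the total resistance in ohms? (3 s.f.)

Seg 1: A = πr² = π(1.8400e-03 m)² = 1.064e-05 m²
R_1 = (4.95×10^-7)(16)/(1.064e-05) = 0.7446 Ω
Seg 2: A = πr² = π(1.3000e-03 m)² = 5.309e-06 m²
R_2 = (5.67×10^-8)(11.5)/(5.309e-06) = 0.1228 Ω
Seg 3: A = 3.8 mm² = 3.800e-06 m²
R_3 = (1.13×10^-6)(4.2)/(3.800e-06) = 1.249 Ω
R_total = R_1 + R_2 + R_3 = 2.12 Ω

2.12 Ω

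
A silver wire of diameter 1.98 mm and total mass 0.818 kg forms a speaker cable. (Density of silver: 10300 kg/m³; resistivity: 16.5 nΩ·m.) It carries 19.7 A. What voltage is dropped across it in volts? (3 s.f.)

ρ = 16.5 nΩ·m = 1.65×10^-8 Ω·m
A = π(d/2)² = π(9.9000e-04 m)² = 3.0791e-06 m²
L = m/(density·A) = 0.818/(10300×3.0791e-06) = 25.79 m
R = ρL/A = (1.65×10^-8)(25.79)/(3.0791e-06) = 0.1382 Ω
V = IR = 19.7 × 0.1382 = 2.72 V

2.72 V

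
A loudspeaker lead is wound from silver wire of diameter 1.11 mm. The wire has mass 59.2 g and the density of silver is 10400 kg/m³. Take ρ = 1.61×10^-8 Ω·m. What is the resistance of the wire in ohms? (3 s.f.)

A = π(d/2)² = π(5.5500e-04 m)² = 9.6769e-07 m²
L = m/(density·A) = 0.0592/(10400×9.6769e-07) = 5.882 m
R = ρL/A = (1.61×10^-8)(5.882)/(9.6769e-07) = 0.0979 Ω

0.0979 Ω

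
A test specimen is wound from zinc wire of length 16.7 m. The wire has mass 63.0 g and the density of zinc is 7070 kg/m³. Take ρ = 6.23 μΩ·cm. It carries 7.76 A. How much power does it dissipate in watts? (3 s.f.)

117 W

ρ = 6.23 μΩ·cm = 6.23×10^-8 Ω·m
A = m/(density·L) = 0.063/(7070×16.7) = 5.3359e-07 m²
R = ρL/A = (6.23×10^-8)(16.7)/(5.3359e-07) = 1.95 Ω
P = I²R = (7.76)² × 1.95 = 117 W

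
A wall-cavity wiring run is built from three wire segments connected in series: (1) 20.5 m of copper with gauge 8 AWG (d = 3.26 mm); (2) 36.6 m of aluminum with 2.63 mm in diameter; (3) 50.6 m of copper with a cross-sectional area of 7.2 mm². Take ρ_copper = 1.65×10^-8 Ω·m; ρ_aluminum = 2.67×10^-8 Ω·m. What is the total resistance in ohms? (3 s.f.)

0.336 Ω

Seg 1: A = π(3.26/2 mm)² = π(1.6300e-03 m)² = 8.347e-06 m²
R_1 = (1.65×10^-8)(20.5)/(8.347e-06) = 0.04052 Ω
Seg 2: A = π(d/2)² = π(1.3150e-03 m)² = 5.433e-06 m²
R_2 = (2.67×10^-8)(36.6)/(5.433e-06) = 0.1799 Ω
Seg 3: A = 7.2 mm² = 7.200e-06 m²
R_3 = (1.65×10^-8)(50.6)/(7.200e-06) = 0.116 Ω
R_total = R_1 + R_2 + R_3 = 0.336 Ω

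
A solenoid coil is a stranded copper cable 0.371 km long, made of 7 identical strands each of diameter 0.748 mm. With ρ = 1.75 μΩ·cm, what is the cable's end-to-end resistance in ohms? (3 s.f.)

2.11 Ω

ρ = 1.75 μΩ·cm = 1.75×10^-8 Ω·m
A_strand = π(3.7400e-04 m)² = 4.394e-07 m²
R_strand = ρL/A = (1.75×10^-8)(371)/(4.394e-07) = 14.77 Ω
R_total = R_strand/N = 14.77/7 = 2.11 Ω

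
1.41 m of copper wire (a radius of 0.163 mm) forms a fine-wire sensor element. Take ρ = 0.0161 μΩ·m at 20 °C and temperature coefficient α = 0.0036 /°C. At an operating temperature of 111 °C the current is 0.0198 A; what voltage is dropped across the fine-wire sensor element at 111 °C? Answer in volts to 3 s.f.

ρ = 0.0161 μΩ·m = 1.61×10^-8 Ω·m
A = πr² = π(1.6300e-04 m)² = 8.347e-08 m²
R₍20₎ = ρL/A = (1.61×10^-8)(1.41)/(8.347e-08) = 0.272 Ω
R₍111₎ = R₍20₎(1 + αΔT) = 0.272 × (1 + 0.0036×91) = 0.3611 Ω
V = IR = 0.0198 × 0.3611 = 0.00715 V

0.00715 V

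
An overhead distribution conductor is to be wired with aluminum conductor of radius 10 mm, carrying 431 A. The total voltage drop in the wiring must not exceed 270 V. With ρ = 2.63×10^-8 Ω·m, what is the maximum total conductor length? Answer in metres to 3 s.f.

A = πr² = π(1.0000e-02 m)² = 3.142e-04 m²
L_max = V_max·A/(1·ρI) = (270)(3.142e-04)/(2.63×10^-8×431) = 7480 m

7480 m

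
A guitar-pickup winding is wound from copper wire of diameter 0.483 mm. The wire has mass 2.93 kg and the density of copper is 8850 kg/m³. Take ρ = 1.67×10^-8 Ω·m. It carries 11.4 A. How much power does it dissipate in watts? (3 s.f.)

21400 W

A = π(d/2)² = π(2.4150e-04 m)² = 1.8322e-07 m²
L = m/(density·A) = 2.93/(8850×1.8322e-07) = 1807 m
R = ρL/A = (1.67×10^-8)(1807)/(1.8322e-07) = 164.7 Ω
P = I²R = (11.4)² × 164.7 = 21400 W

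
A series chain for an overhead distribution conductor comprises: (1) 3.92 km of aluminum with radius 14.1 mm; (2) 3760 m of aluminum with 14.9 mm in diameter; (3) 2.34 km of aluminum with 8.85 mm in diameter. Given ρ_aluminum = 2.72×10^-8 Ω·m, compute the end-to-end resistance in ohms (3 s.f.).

1.79 Ω

Seg 1: A = πr² = π(1.4100e-02 m)² = 6.246e-04 m²
R_1 = (2.72×10^-8)(3920)/(6.246e-04) = 0.1707 Ω
Seg 2: A = π(d/2)² = π(7.4500e-03 m)² = 1.744e-04 m²
R_2 = (2.72×10^-8)(3760)/(1.744e-04) = 0.5865 Ω
Seg 3: A = π(d/2)² = π(4.4250e-03 m)² = 6.151e-05 m²
R_3 = (2.72×10^-8)(2340)/(6.151e-05) = 1.035 Ω
R_total = R_1 + R_2 + R_3 = 1.79 Ω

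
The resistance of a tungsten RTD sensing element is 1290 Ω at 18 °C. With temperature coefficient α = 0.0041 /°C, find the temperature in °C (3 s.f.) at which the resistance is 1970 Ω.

147 °C

R = R₀(1 + α(T − T₀)) ⇒ T = T₀ + (R/R₀ − 1)/α
T = 18 + (1970/1290 − 1)/0.0041 = 18 + (0.5271)/0.0041 = 147 °C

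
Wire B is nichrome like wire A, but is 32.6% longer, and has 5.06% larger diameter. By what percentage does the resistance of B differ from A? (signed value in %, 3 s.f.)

R ∝ L/d², so R_B/R_A = (1 + 32.6/100) × (1 + 5.06/100)⁻²
= 1.326 × 0.906 = 1.201
(R_B − R_A)/R_A = 1.201 − 1 = 20.1%

20.1%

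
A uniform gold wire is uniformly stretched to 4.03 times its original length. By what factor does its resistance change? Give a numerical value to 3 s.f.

Volume constant ⇒ A' = A/k with k = 4.03. R' = ρ(kL)/(A/k) = k²R.
Factor = 16.2

16.2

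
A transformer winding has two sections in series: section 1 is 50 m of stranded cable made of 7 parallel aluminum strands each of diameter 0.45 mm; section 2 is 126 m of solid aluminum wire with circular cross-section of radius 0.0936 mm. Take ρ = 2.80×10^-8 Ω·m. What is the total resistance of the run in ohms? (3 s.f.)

Section 1: A_strand = π(2.2500e-04)² = 1.590e-07 m²; R₁ = ρL/(N·A_s) = (2.80×10^-8)(50)/(7×1.590e-07) = 1.258 Ω
Section 2: A = πr² = π(9.3600e-05 m)² = 2.752e-08 m²
R₂ = (2.80×10^-8)(126)/(2.752e-08) = 128.2 Ω
R = R₁ + R₂ = 129 Ω

129 Ω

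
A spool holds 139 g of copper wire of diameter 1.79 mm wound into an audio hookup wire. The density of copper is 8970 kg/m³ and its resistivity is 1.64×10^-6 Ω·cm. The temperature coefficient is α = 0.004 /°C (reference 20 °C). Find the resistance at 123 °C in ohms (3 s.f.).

0.0567 Ω

ρ = 1.64×10^-6 Ω·cm = 1.64×10^-8 Ω·m
A = π(d/2)² = π(8.9500e-04 m)² = 2.5165e-06 m²
L = m/(density·A) = 0.139/(8970×2.5165e-06) = 6.158 m
R = ρL/A = (1.64×10^-8)(6.158)/(2.5165e-06) = 0.04013 Ω
R(123 °C) = 0.04013 × (1 + 0.004×103) = 0.0567 Ω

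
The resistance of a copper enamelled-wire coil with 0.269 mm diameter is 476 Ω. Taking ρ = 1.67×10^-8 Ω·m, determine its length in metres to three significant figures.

1620 m

A = π(d/2)² = π(1.3450e-04 m)² = 5.683e-08 m²
L = RA/ρ = (476)(5.683e-08)/(1.67×10^-8) = 1620 m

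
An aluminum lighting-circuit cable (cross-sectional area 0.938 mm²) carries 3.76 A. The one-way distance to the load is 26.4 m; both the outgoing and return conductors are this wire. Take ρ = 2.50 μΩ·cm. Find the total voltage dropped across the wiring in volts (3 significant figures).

5.29 V

ρ = 2.50 μΩ·cm = 2.50×10^-8 Ω·m
A = 0.938 mm² = 9.380e-07 m²
Total conductor length (both ways) L = 2 × 26.4 = 52.8 m
R = ρL/A = (2.50×10^-8)(52.8)/(9.380e-07) = 1.407 Ω
V = IR = 3.76 × 1.407 = 5.29 V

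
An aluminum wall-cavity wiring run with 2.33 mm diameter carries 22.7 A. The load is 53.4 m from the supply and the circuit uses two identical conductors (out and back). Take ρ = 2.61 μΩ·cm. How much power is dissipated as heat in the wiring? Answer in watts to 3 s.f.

ρ = 2.61 μΩ·cm = 2.61×10^-8 Ω·m
A = π(d/2)² = π(1.1650e-03 m)² = 4.264e-06 m²
Total conductor length (both ways) L = 2 × 53.4 = 106.8 m
R = ρL/A = (2.61×10^-8)(106.8)/(4.264e-06) = 0.6537 Ω
P = I²R = (22.7)² × 0.6537 = 337 W

337 W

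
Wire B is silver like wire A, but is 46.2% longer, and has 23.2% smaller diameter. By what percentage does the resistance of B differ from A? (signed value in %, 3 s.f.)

148%

R ∝ L/d², so R_B/R_A = (1 + 46.2/100) × (1 − 23.2/100)⁻²
= 1.462 × 1.695 = 2.479
(R_B − R_A)/R_A = 2.479 − 1 = 148%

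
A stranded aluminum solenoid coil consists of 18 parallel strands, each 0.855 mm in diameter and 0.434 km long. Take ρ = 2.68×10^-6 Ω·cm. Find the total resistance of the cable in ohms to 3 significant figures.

ρ = 2.68×10^-6 Ω·cm = 2.68×10^-8 Ω·m
A_strand = π(4.2750e-04 m)² = 5.741e-07 m²
R_strand = ρL/A = (2.68×10^-8)(434)/(5.741e-07) = 20.26 Ω
R_total = R_strand/N = 20.26/18 = 1.13 Ω

1.13 Ω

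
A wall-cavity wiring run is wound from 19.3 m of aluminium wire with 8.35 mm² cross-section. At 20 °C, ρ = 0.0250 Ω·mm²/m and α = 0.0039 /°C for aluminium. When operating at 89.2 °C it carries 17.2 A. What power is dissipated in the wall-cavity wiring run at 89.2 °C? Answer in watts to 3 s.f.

ρ = 0.0250 Ω·mm²/m = 2.50×10^-8 Ω·m
A = 8.35 mm² = 8.350e-06 m²
R₍20₎ = ρL/A = (2.50×10^-8)(19.3)/(8.350e-06) = 0.05778 Ω
R₍89.2₎ = R₍20₎(1 + αΔT) = 0.05778 × (1 + 0.0039×69.2) = 0.07338 Ω
P = I²R = (17.2)² × 0.07338 = 21.7 W

21.7 W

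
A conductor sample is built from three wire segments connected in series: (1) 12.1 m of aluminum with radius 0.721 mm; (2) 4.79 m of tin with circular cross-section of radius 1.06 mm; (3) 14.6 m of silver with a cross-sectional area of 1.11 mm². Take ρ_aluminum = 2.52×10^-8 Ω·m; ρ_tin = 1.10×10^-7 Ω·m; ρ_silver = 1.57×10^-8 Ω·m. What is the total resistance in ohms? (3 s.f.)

Seg 1: A = πr² = π(7.2100e-04 m)² = 1.633e-06 m²
R_1 = (2.52×10^-8)(12.1)/(1.633e-06) = 0.1867 Ω
Seg 2: A = πr² = π(1.0600e-03 m)² = 3.530e-06 m²
R_2 = (1.10×10^-7)(4.79)/(3.530e-06) = 0.1493 Ω
Seg 3: A = 1.11 mm² = 1.110e-06 m²
R_3 = (1.57×10^-8)(14.6)/(1.110e-06) = 0.2065 Ω
R_total = R_1 + R_2 + R_3 = 0.542 Ω

0.542 Ω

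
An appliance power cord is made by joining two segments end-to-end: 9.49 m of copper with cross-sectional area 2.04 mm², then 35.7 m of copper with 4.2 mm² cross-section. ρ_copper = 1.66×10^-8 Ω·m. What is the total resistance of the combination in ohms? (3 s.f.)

Segment 1: A = 2.04 mm² = 2.040e-06 m²
R₁ = ρL/A = (1.66×10^-8)(9.49)/(2.040e-06) = 0.07722 Ω
Segment 2: A = 4.2 mm² = 4.200e-06 m²
R₂ = (1.66×10^-8)(35.7)/(4.200e-06) = 0.1411 Ω
R = R₁ + R₂ = 0.218 Ω

0.218 Ω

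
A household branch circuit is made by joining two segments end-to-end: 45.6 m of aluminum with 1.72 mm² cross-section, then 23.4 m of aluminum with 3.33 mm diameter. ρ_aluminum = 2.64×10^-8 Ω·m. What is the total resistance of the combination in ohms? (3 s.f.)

0.771 Ω

Segment 1: A = 1.72 mm² = 1.720e-06 m²
R₁ = ρL/A = (2.64×10^-8)(45.6)/(1.720e-06) = 0.6999 Ω
Segment 2: A = π(d/2)² = π(1.6650e-03 m)² = 8.709e-06 m²
R₂ = (2.64×10^-8)(23.4)/(8.709e-06) = 0.07093 Ω
R = R₁ + R₂ = 0.771 Ω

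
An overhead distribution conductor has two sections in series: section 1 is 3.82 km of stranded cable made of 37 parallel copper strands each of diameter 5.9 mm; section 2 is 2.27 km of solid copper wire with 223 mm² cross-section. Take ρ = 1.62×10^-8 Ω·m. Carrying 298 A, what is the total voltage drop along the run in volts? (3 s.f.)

67.4 V

Section 1: A_strand = π(2.9500e-03)² = 2.734e-05 m²; R₁ = ρL/(N·A_s) = (1.62×10^-8)(3820)/(37×2.734e-05) = 0.06118 Ω
Section 2: A = 223 mm² = 2.230e-04 m²
R₂ = (1.62×10^-8)(2270)/(2.230e-04) = 0.1649 Ω
R = R₁ + R₂ = 0.2261 Ω
V = IR = 298 × 0.2261 = 67.4 V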